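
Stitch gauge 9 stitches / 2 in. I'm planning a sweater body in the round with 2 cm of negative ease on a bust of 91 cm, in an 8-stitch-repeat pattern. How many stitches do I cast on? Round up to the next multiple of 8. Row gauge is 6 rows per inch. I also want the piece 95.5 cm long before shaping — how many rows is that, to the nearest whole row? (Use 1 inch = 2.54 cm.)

Cast on 160 stitches; work 226 rows.

Finished = 91 − 2 = 89 cm.
89 cm × 1/2.54 = 35.04 inches.
9/2 = 4.5 sts per in; 35.04 × 4.5 = 157.68 sts.
Next multiple of 8 → 160.
95.5 cm = 37.60 inches; × 6 = 225.59 → 226 rows.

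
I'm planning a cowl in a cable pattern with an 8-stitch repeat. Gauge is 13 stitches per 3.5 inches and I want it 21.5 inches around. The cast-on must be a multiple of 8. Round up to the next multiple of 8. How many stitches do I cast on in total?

80 stitches.

13 / 3.5 = 3.714 sts per inch.
21.5 × 3.714 = 79.86 sts.
Next multiple of 8: 80.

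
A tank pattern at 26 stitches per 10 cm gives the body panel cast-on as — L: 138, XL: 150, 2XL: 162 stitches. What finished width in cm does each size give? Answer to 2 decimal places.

L 53.08 cm; XL 57.69 cm; 2XL 62.31 cm.

26/10 = 2.6 sts per cm.
L: 138 / 2.6 = 53.077 → 53.08 cm.
XL: 150 / 2.6 = 57.692 → 57.69 cm.
2XL: 162 / 2.6 = 62.308 → 62.31 cm.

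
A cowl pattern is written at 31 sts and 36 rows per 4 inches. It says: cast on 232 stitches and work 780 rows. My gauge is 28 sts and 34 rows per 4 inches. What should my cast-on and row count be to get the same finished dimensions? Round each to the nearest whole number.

Stitches: 232 × 28/31 = 209.55 → 210.
Rows: 780 × 34/36 = 736.67 → 737.

Cast on 210 stitches; work 737 rows.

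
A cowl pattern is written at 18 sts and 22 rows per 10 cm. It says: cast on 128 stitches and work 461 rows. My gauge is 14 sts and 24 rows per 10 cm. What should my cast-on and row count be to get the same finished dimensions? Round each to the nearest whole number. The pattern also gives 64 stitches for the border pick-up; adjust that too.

Stitches: 128 × 14/18 = 99.56 → 100.
Rows: 461 × 24/22 = 502.91 → 503.
border pick-up: 64 × 14/18 = 49.78 → 50.

Cast on 100 stitches; work 503 rows; border pick-up 50 stitches.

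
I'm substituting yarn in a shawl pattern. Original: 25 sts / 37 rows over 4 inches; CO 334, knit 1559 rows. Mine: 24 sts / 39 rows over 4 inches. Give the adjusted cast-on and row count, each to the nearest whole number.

Stitches: 334 × 24/25 = 320.64 → 321.
Rows: 1559 × 39/37 = 1643.27 → 1643.

Cast on 321 stitches; work 1643 rows.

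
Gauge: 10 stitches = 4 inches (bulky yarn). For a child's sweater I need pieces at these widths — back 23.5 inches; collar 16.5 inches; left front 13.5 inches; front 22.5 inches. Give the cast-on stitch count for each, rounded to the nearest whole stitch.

Rate = 10/4 = 2.5 sts per in.
back: 23.5 × 2.5 = 58.75 → 59.
collar: 16.5 × 2.5 = 41.25 → 41.
left front: 13.5 × 2.5 = 33.75 → 34.
front: 22.5 × 2.5 = 56.25 → 56.

back 59; collar 41; left front 34; front 56.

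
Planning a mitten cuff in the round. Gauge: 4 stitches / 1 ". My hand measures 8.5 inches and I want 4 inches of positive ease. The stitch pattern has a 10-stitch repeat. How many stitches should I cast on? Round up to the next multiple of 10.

50 stitches.

Finished = 8.5 + 4 = 12.5 inches.
4 / 1 = 4 sts/in.
12.5 × 4 = 50.00 sts.
Next multiple of 10: 50.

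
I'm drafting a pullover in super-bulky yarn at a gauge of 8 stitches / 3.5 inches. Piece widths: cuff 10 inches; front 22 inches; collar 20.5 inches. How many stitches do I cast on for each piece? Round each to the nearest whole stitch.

Rate = 8/3.5 = 2.286 sts per in.
cuff: 10 × 2.286 = 22.86 → 23.
front: 22 × 2.286 = 50.29 → 50.
collar: 20.5 × 2.286 = 46.86 → 47.

cuff 23; front 50; collar 47.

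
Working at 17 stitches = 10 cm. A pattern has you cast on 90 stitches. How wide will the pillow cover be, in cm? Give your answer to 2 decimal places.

17 stitches / 10 cm = 1.7 stitches per cm.
90 / 1.7 = 52.941 cm.

52.94 cm.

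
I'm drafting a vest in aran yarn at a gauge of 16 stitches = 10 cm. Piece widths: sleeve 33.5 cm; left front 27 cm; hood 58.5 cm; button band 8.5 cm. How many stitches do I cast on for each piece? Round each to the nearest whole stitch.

sleeve 54; left front 43; hood 94; button band 14.

Rate = 16/10 = 1.6 sts per cm.
sleeve: 33.5 × 1.6 = 53.60 → 54.
left front: 27 × 1.6 = 43.20 → 43.
hood: 58.5 × 1.6 = 93.60 → 94.
button band: 8.5 × 1.6 = 13.60 → 14.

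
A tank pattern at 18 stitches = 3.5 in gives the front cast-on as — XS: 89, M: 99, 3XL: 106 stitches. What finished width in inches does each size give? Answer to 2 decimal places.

XS 17.31 inches; M 19.25 inches; 3XL 20.61 inches.

18/3.5 = 5.143 sts per in.
XS: 89 / 5.143 = 17.306 → 17.31 in.
M: 99 / 5.143 = 19.250 → 19.25 in.
3XL: 106 / 5.143 = 20.611 → 20.61 in.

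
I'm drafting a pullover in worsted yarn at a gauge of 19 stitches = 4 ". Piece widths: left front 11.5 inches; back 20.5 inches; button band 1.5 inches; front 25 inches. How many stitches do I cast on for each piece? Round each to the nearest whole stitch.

Rate = 19/4 = 4.75 sts per in.
left front: 11.5 × 4.75 = 54.62 → 55.
back: 20.5 × 4.75 = 97.38 → 97.
button band: 1.5 × 4.75 = 7.12 → 7.
front: 25 × 4.75 = 118.75 → 119.

left front 55; back 97; button band 7; front 119.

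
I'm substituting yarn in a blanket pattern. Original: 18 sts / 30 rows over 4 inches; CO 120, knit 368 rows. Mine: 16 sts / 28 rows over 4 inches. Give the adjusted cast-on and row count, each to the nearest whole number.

Cast on 107 stitches; work 343 rows.

Stitches: 120 × 16/18 = 106.67 → 107.
Rows: 368 × 28/30 = 343.47 → 343.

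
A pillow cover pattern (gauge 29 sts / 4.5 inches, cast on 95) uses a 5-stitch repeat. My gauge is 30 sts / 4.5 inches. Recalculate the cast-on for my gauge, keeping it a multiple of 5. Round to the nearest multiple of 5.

95 × 30 / 29 = 98.28.
Nearest multiple of 5: 100.

100 stitches.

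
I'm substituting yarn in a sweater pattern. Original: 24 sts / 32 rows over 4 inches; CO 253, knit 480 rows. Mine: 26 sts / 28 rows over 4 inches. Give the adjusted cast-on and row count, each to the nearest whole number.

Stitches: 253 × 26/24 = 274.08 → 274.
Rows: 480 × 28/32 = 420.00 → 420.

Cast on 274 stitches; work 420 rows.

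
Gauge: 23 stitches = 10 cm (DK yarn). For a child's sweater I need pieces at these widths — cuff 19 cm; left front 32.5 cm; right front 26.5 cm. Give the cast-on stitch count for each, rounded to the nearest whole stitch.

Rate = 23/10 = 2.3 sts per cm.
cuff: 19 × 2.3 = 43.70 → 44.
left front: 32.5 × 2.3 = 74.75 → 75.
right front: 26.5 × 2.3 = 60.95 → 61.

cuff 44; left front 75; right front 61.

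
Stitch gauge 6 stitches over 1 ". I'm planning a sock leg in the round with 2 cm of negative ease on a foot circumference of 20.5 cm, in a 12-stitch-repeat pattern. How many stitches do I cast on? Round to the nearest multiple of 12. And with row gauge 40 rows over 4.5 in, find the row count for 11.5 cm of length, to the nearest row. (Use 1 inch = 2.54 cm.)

Finished = 20.5 − 2 = 18.5 cm.
18.5 cm × 1/2.54 = 7.28 inches.
6/1 = 6 sts per in; 7.28 × 6 = 43.70 sts.
Nearest multiple of 12 → 48.
11.5 cm = 4.53 inches; × 8.889 = 40.24 → 40 rows.

Cast on 48 stitches; work 40 rows.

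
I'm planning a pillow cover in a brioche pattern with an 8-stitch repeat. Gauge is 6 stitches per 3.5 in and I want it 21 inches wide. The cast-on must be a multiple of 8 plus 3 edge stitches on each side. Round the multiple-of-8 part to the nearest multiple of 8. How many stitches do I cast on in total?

6 / 3.5 = 1.714 sts per inch.
21 × 1.714 = 36.00 sts.
Less 6 edge sts → 30.00 for the repeat.
Nearest multiple of 8: 32.
Add back 6 edge sts → 38.

38 stitches.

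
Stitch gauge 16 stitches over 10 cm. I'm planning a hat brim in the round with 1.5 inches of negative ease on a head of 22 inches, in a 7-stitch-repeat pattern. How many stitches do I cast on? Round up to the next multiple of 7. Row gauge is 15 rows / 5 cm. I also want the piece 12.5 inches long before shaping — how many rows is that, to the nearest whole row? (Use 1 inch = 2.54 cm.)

Finished = 22 − 1.5 = 20.5 inches.
20.5 inches × 2.54 = 52.07 cm.
16/10 = 1.6 sts per cm; 52.07 × 1.6 = 83.31 sts.
Next multiple of 7 → 84.
12.5 inches = 31.75 cm; × 3 = 95.25 → 95 rows.

Cast on 84 stitches; work 95 rows.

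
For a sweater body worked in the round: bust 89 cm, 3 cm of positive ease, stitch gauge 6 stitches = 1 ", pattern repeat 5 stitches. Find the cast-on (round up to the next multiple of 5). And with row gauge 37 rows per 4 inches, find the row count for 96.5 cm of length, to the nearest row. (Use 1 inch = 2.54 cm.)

Cast on 220 stitches; work 351 rows.

Finished = 89 + 3 = 92 cm.
92 cm × 1/2.54 = 36.22 inches.
6/1 = 6 sts per in; 36.22 × 6 = 217.32 sts.
Next multiple of 5 → 220.
96.5 cm = 37.99 inches; × 9.25 = 351.43 → 351 rows.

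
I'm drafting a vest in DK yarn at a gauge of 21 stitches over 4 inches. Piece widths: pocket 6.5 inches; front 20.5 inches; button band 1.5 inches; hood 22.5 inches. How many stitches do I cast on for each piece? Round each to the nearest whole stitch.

pocket 34; front 108; button band 8; hood 118.

Rate = 21/4 = 5.25 sts per in.
pocket: 6.5 × 5.25 = 34.12 → 34.
front: 20.5 × 5.25 = 107.62 → 108.
button band: 1.5 × 5.25 = 7.88 → 8.
hood: 22.5 × 5.25 = 118.12 → 118.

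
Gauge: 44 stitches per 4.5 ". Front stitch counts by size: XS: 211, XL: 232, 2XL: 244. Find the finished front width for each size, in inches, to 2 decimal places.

44/4.5 = 9.778 sts per in.
XS: 211 / 9.778 = 21.580 → 21.58 in.
XL: 232 / 9.778 = 23.727 → 23.73 in.
2XL: 244 / 9.778 = 24.955 → 24.95 in.

XS 21.58 inches; XL 23.73 inches; 2XL 24.95 inches.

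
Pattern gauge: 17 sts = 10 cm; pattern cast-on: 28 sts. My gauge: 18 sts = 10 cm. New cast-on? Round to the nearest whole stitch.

Scale factor = 18 / 17 = 1.059.
28 × 18 / 17 = 29.65 sts.
→ 30 sts.

Cast on 30 stitches.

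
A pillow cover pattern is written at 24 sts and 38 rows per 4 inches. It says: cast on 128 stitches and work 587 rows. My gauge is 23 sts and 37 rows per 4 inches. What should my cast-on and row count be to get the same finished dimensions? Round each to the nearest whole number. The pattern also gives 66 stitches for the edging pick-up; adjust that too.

Cast on 123 stitches; work 572 rows; edging pick-up 63 stitches.

Stitches: 128 × 23/24 = 122.67 → 123.
Rows: 587 × 37/38 = 571.55 → 572.
edging pick-up: 66 × 23/24 = 63.25 → 63.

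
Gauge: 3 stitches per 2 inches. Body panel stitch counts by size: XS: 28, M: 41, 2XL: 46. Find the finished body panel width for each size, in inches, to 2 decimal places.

3/2 = 1.5 sts per in.
XS: 28 / 1.5 = 18.667 → 18.67 in.
M: 41 / 1.5 = 27.333 → 27.33 in.
2XL: 46 / 1.5 = 30.667 → 30.67 in.

XS 18.67 inches; M 27.33 inches; 2XL 30.67 inches.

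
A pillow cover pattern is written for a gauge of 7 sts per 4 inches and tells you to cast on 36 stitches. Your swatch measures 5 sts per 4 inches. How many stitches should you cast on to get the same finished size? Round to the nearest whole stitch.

CO 26 sts.

Scale factor = 5 / 7 = 0.714.
36 × 5 / 7 = 25.71 sts.
→ 26 sts.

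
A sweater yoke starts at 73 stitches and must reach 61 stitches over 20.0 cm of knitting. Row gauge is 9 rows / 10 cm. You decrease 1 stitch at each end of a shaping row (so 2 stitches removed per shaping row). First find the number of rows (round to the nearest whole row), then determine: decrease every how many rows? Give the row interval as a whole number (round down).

Decrease every 3rd row.

Rows = 20.0 × 0.9 = 18.0 → 18 rows.
Stitches to remove: 12 → 6 shaping rows (at 2 st each).
18 / 6 = 3.00 → every 3 rows.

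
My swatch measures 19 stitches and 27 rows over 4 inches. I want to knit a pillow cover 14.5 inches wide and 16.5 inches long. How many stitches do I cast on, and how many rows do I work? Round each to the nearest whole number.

Cast on 69 stitches and work 111 rows.

Stitch gauge = 19/4 = 4.75 sts/in; 14.5 × 4.75 = 68.88 → 69 sts.
Row gauge = 27/4 = 6.75 rows/in; 16.5 × 6.75 = 111.38 → 111 rows.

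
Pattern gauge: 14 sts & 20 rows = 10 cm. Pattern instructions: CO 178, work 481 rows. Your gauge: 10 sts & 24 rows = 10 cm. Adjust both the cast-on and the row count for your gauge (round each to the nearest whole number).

Cast on 127 stitches; work 577 rows.

Stitches: 178 × 10/14 = 127.14 → 127.
Rows: 481 × 24/20 = 577.20 → 577.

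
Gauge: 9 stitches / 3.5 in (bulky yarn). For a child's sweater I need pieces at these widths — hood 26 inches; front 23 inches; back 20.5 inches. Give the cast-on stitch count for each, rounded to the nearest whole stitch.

Rate = 9/3.5 = 2.571 sts per in.
hood: 26 × 2.571 = 66.86 → 67.
front: 23 × 2.571 = 59.14 → 59.
back: 20.5 × 2.571 = 52.71 → 53.

hood 67; front 59; back 53.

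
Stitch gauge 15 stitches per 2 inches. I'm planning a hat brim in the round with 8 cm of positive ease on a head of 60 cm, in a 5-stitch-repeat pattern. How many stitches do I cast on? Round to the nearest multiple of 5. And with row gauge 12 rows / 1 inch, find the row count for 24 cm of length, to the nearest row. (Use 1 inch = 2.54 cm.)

Cast on 200 stitches; work 113 rows.

Finished = 60 + 8 = 68 cm.
68 cm × 1/2.54 = 26.77 inches.
15/2 = 7.5 sts per in; 26.77 × 7.5 = 200.79 sts.
Nearest multiple of 5 → 200.
24 cm = 9.45 inches; × 12 = 113.39 → 113 rows.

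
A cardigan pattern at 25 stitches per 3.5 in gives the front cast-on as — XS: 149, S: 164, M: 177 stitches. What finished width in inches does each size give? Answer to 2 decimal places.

XS 20.86 inches; S 22.96 inches; M 24.78 inches.

25/3.5 = 7.143 sts per in.
XS: 149 / 7.143 = 20.860 → 20.86 in.
S: 164 / 7.143 = 22.960 → 22.96 in.
M: 177 / 7.143 = 24.780 → 24.78 in.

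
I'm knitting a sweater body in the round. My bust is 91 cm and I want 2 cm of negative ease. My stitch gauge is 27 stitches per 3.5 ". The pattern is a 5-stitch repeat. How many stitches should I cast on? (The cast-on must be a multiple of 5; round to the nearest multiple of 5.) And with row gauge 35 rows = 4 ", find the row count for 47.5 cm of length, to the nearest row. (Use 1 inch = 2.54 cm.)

Cast on 270 stitches; work 164 rows.

Finished = 91 − 2 = 89 cm.
89 cm × 1/2.54 = 35.04 inches.
27/3.5 = 7.714 sts per in; 35.04 × 7.714 = 270.30 sts.
Nearest multiple of 5 → 270.
47.5 cm = 18.70 inches; × 8.75 = 163.63 → 164 rows.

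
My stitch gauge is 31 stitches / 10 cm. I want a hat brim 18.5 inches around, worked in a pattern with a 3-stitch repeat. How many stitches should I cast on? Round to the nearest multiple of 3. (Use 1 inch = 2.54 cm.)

CO 147 sts.

18.5 in = 18.5 × 2.54 = 46.99 cm.
31 / 10 = 3.1 sts/cm.
46.99 × 3.1 = 145.67 sts.
→ 147.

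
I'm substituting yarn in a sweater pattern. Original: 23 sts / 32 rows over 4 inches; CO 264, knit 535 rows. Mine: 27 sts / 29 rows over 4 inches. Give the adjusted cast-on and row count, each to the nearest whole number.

Stitches: 264 × 27/23 = 309.91 → 310.
Rows: 535 × 29/32 = 484.84 → 485.

Cast on 310 stitches; work 485 rows.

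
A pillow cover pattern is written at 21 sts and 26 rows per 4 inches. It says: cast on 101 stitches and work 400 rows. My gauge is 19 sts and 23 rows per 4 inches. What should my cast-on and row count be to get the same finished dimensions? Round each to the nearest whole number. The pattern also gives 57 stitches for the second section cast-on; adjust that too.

Cast on 91 stitches; work 354 rows; second section cast-on 52 stitches.

Stitches: 101 × 19/21 = 91.38 → 91.
Rows: 400 × 23/26 = 353.85 → 354.
second section cast-on: 57 × 19/21 = 51.57 → 52.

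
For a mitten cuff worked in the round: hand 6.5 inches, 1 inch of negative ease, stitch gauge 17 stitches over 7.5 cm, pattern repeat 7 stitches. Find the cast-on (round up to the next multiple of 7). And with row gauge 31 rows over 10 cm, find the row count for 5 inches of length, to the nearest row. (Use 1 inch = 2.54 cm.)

Cast on 35 stitches; work 39 rows.

Finished = 6.5 − 1 = 5.5 inches.
5.5 inches × 2.54 = 13.97 cm.
17/7.5 = 2.267 sts per cm; 13.97 × 2.267 = 31.67 sts.
Next multiple of 7 → 35.
5 inches = 12.70 cm; × 3.1 = 39.37 → 39 rows.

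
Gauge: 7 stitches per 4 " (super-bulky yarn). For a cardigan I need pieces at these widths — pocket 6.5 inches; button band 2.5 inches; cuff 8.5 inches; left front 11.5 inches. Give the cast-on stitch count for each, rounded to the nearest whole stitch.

pocket 11; button band 4; cuff 15; left front 20.

Rate = 7/4 = 1.75 sts per in.
pocket: 6.5 × 1.75 = 11.38 → 11.
button band: 2.5 × 1.75 = 4.38 → 4.
cuff: 8.5 × 1.75 = 14.88 → 15.
left front: 11.5 × 1.75 = 20.12 → 20.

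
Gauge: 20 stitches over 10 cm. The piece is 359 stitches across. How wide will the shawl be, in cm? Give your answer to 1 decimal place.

20 stitches / 10 cm = 2 stitches per cm.
359 / 2 = 179.50 cm.

179.5 cm.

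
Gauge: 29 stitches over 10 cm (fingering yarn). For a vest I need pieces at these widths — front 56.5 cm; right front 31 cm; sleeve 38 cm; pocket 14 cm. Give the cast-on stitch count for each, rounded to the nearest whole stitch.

front 164; right front 90; sleeve 110; pocket 41.

Rate = 29/10 = 2.9 sts per cm.
front: 56.5 × 2.9 = 163.85 → 164.
right front: 31 × 2.9 = 89.90 → 90.
sleeve: 38 × 2.9 = 110.20 → 110.
pocket: 14 × 2.9 = 40.60 → 41.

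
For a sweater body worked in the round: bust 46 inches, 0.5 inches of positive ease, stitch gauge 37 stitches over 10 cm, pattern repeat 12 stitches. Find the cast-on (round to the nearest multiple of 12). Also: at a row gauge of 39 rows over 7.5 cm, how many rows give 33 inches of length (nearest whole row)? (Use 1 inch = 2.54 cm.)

Finished = 46 + 0.5 = 46.5 inches.
46.5 inches × 2.54 = 118.11 cm.
37/10 = 3.7 sts per cm; 118.11 × 3.7 = 437.01 sts.
Nearest multiple of 12 → 432.
33 inches = 83.82 cm; × 5.2 = 435.86 → 436 rows.

Cast on 432 stitches; work 436 rows.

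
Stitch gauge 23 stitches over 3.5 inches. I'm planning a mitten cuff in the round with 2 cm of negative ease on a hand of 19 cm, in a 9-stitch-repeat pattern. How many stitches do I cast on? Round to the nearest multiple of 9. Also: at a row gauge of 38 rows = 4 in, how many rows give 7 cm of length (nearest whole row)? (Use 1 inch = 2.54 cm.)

Finished = 19 − 2 = 17 cm.
17 cm × 1/2.54 = 6.69 inches.
23/3.5 = 6.571 sts per in; 6.69 × 6.571 = 43.98 sts.
Nearest multiple of 9 → 45.
7 cm = 2.76 inches; × 9.5 = 26.18 → 26 rows.

Cast on 45 stitches; work 26 rows.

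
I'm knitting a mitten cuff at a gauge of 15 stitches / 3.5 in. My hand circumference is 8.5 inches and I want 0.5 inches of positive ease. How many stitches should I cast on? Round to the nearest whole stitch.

CO 39 sts.

Finished = 8.5 + 0.5 = 9 in.
15 / 3.5 = 4.286 sts per inch.
9.00 × 4.286 = 38.57 sts.
→ 39 sts.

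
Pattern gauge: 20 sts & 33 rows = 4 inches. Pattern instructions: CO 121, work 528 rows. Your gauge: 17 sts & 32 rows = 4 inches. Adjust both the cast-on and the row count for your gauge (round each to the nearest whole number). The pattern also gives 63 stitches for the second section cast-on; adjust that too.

Stitches: 121 × 17/20 = 102.85 → 103.
Rows: 528 × 32/33 = 512.00 → 512.
second section cast-on: 63 × 17/20 = 53.55 → 54.

Cast on 103 stitches; work 512 rows; second section cast-on 54 stitches.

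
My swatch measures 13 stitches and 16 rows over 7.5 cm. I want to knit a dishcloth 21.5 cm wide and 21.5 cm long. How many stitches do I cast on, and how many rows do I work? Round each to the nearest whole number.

Stitch gauge = 13/7.5 = 1.733 sts/cm; 21.5 × 1.733 = 37.27 → 37 sts.
Row gauge = 16/7.5 = 2.133 rows/cm; 21.5 × 2.133 = 45.87 → 46 rows.

Cast on 37 stitches and work 46 rows.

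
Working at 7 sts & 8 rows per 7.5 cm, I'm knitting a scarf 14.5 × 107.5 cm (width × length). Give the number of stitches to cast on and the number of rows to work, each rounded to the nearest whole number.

Stitch gauge = 7/7.5 = 0.933 sts/cm; 14.5 × 0.933 = 13.53 → 14 sts.
Row gauge = 8/7.5 = 1.067 rows/cm; 107.5 × 1.067 = 114.67 → 115 rows.

Cast on 14 stitches and work 115 rows.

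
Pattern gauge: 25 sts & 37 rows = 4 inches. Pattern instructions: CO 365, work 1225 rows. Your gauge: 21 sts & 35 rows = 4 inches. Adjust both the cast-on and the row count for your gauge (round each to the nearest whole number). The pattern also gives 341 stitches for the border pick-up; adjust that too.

Stitches: 365 × 21/25 = 306.60 → 307.
Rows: 1225 × 35/37 = 1158.78 → 1159.
border pick-up: 341 × 21/25 = 286.44 → 286.

Cast on 307 stitches; work 1159 rows; border pick-up 286 stitches.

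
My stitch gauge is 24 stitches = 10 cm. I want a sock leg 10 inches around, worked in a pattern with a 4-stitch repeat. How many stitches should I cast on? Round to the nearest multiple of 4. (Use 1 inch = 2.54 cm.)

Cast on 60 stitches.

10 in = 10 × 2.54 = 25.40 cm.
24 / 10 = 2.4 sts/cm.
25.40 × 2.4 = 60.96 sts.
→ 60.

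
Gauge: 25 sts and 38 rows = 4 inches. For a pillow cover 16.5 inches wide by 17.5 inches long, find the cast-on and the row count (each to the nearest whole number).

Stitch gauge = 25/4 = 6.25 sts/in; 16.5 × 6.25 = 103.12 → 103 sts.
Row gauge = 38/4 = 9.5 rows/in; 17.5 × 9.5 = 166.25 → 166 rows.

Cast on 103 stitches and work 166 rows.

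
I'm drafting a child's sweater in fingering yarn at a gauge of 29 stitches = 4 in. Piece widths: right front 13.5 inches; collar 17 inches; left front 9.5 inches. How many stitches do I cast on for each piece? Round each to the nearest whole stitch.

right front 98; collar 123; left front 69.

Rate = 29/4 = 7.25 sts per in.
right front: 13.5 × 7.25 = 97.88 → 98.
collar: 17 × 7.25 = 123.25 → 123.
left front: 9.5 × 7.25 = 68.88 → 69.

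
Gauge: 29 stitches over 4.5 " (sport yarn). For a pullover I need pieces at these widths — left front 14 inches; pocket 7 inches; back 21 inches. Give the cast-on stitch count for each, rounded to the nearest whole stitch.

left front 90; pocket 45; back 135.

Rate = 29/4.5 = 6.444 sts per in.
left front: 14 × 6.444 = 90.22 → 90.
pocket: 7 × 6.444 = 45.11 → 45.
back: 21 × 6.444 = 135.33 → 135.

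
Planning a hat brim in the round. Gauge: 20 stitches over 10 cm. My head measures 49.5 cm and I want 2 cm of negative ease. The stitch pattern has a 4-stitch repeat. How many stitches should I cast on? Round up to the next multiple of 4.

CO 96 sts.

Finished = 49.5 − 2 = 47.5 cm.
20 / 10 = 2 sts/cm.
47.5 × 2 = 95.00 sts.
Next multiple of 4: 96.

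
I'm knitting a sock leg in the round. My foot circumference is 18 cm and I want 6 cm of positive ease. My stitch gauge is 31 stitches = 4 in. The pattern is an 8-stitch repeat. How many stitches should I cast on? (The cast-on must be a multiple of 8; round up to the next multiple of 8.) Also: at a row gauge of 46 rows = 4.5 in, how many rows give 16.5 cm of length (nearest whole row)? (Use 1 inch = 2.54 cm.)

Finished = 18 + 6 = 24 cm.
24 cm × 1/2.54 = 9.45 inches.
31/4 = 7.75 sts per in; 9.45 × 7.75 = 73.23 sts.
Next multiple of 8 → 80.
16.5 cm = 6.50 inches; × 10.222 = 66.40 → 66 rows.

Cast on 80 stitches; work 66 rows.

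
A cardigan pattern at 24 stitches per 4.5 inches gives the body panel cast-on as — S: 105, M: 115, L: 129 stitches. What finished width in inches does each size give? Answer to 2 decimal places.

24/4.5 = 5.333 sts per in.
S: 105 / 5.333 = 19.688 → 19.69 in.
M: 115 / 5.333 = 21.562 → 21.56 in.
L: 129 / 5.333 = 24.188 → 24.19 in.

S 19.69 inches; M 21.56 inches; L 24.19 inches.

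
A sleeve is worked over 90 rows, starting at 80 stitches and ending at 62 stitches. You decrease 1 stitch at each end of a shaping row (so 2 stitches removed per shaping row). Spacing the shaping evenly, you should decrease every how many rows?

Decrease every 10th row.

Stitches to remove: |62 − 80| = 18.
Shaping rows needed: 18 / 2 = 9.
90 rows / 9 = every 10 rows.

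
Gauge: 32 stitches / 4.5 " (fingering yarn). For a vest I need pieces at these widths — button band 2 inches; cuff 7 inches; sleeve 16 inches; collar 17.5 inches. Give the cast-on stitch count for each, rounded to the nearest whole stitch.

button band 14; cuff 50; sleeve 114; collar 124.

Rate = 32/4.5 = 7.111 sts per in.
button band: 2 × 7.111 = 14.22 → 14.
cuff: 7 × 7.111 = 49.78 → 50.
sleeve: 16 × 7.111 = 113.78 → 114.
collar: 17.5 × 7.111 = 124.44 → 124.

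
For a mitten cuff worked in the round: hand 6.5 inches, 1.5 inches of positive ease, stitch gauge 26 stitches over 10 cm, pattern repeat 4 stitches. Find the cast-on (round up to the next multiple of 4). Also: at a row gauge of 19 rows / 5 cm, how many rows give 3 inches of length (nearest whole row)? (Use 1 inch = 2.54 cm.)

Cast on 56 stitches; work 29 rows.

Finished = 6.5 + 1.5 = 8 inches.
8 inches × 2.54 = 20.32 cm.
26/10 = 2.6 sts per cm; 20.32 × 2.6 = 52.83 sts.
Next multiple of 4 → 56.
3 inches = 7.62 cm; × 3.8 = 28.96 → 29 rows.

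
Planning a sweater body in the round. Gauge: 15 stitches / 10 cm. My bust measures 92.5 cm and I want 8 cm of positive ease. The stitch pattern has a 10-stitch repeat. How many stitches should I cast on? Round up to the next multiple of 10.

CO 160 sts.

Finished = 92.5 + 8 = 100.5 cm.
15 / 10 = 1.5 sts/cm.
100.5 × 1.5 = 150.75 sts.
Next multiple of 10: 160.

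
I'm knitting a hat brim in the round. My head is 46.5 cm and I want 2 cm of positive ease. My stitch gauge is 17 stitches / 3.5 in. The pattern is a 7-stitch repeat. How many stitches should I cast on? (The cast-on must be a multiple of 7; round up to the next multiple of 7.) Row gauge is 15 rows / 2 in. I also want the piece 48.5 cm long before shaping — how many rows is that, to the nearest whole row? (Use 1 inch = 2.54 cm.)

Finished = 46.5 + 2 = 48.5 cm.
48.5 cm × 1/2.54 = 19.09 inches.
17/3.5 = 4.857 sts per in; 19.09 × 4.857 = 92.74 sts.
Next multiple of 7 → 98.
48.5 cm = 19.09 inches; × 7.5 = 143.21 → 143 rows.

Cast on 98 stitches; work 143 rows.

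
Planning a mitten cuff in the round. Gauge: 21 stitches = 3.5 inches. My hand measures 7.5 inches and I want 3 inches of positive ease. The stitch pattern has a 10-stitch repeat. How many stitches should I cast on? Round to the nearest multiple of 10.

Finished = 7.5 + 3 = 10.5 inches.
21 / 3.5 = 6 sts/in.
10.5 × 6 = 63.00 sts.
Nearest multiple of 10: 60.

Cast on 60 stitches.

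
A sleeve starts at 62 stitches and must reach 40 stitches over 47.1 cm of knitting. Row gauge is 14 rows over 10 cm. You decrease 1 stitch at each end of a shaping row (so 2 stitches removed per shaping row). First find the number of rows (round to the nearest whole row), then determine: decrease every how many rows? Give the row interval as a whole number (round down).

Decrease every 6th row.

Rows = 47.1 × 1.4 = 65.9 → 66 rows.
Stitches to remove: 22 → 11 shaping rows (at 2 st each).
66 / 11 = 6.00 → every 6 rows.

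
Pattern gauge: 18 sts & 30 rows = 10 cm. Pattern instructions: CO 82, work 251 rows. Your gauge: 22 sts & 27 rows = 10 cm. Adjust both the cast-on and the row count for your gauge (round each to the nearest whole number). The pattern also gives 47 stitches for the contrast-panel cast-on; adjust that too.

Cast on 100 stitches; work 226 rows; contrast-panel cast-on 57 stitches.

Stitches: 82 × 22/18 = 100.22 → 100.
Rows: 251 × 27/30 = 225.90 → 226.
contrast-panel cast-on: 47 × 22/18 = 57.44 → 57.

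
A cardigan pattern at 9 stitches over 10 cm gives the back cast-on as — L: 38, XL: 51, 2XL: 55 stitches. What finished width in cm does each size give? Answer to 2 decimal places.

9/10 = 0.9 sts per cm.
L: 38 / 0.9 = 42.222 → 42.22 cm.
XL: 51 / 0.9 = 56.667 → 56.67 cm.
2XL: 55 / 0.9 = 61.111 → 61.11 cm.

L 42.22 cm; XL 56.67 cm; 2XL 61.11 cm.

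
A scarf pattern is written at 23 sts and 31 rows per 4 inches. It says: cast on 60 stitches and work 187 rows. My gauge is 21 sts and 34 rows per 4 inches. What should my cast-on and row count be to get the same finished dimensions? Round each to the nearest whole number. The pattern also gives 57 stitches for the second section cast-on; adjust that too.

Stitches: 60 × 21/23 = 54.78 → 55.
Rows: 187 × 34/31 = 205.10 → 205.
second section cast-on: 57 × 21/23 = 52.04 → 52.

Cast on 55 stitches; work 205 rows; second section cast-on 52 stitches.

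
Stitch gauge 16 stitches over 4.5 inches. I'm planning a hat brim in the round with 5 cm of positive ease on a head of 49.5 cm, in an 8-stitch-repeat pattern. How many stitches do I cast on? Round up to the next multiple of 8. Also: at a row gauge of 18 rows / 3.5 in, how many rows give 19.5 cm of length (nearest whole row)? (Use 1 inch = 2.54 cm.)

Cast on 80 stitches; work 39 rows.

Finished = 49.5 + 5 = 54.5 cm.
54.5 cm × 1/2.54 = 21.46 inches.
16/4.5 = 3.556 sts per in; 21.46 × 3.556 = 76.29 sts.
Next multiple of 8 → 80.
19.5 cm = 7.68 inches; × 5.143 = 39.48 → 39 rows.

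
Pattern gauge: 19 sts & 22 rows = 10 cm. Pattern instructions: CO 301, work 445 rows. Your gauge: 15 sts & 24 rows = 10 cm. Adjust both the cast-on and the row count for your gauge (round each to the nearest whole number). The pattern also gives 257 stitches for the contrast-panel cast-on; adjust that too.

Cast on 238 stitches; work 485 rows; contrast-panel cast-on 203 stitches.

Stitches: 301 × 15/19 = 237.63 → 238.
Rows: 445 × 24/22 = 485.45 → 485.
contrast-panel cast-on: 257 × 15/19 = 202.89 → 203.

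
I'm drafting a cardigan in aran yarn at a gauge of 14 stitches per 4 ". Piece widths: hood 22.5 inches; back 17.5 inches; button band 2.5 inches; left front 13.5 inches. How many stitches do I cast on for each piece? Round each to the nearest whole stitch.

Rate = 14/4 = 3.5 sts per in.
hood: 22.5 × 3.5 = 78.75 → 79.
back: 17.5 × 3.5 = 61.25 → 61.
button band: 2.5 × 3.5 = 8.75 → 9.
left front: 13.5 × 3.5 = 47.25 → 47.

hood 79; back 61; button band 9; left front 47.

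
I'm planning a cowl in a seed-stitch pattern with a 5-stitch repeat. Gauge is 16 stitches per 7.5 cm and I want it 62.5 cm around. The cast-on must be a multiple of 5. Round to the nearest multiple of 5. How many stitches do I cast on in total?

16 / 7.5 = 2.133 sts per cm.
62.5 × 2.133 = 133.33 sts.
Nearest multiple of 5: 135.

CO 135 sts.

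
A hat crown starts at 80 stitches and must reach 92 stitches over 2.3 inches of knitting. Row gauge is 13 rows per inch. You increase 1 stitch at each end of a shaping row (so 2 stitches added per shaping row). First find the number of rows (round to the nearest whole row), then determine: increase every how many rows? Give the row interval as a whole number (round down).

Increase every 5th row.

Rows = 2.3 × 13 = 29.9 → 30 rows.
Stitches to add: 12 → 6 shaping rows (at 2 st each).
30 / 6 = 5.00 → every 5 rows.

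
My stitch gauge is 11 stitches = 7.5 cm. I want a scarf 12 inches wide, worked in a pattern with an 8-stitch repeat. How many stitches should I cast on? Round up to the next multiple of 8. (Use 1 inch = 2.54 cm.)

Cast on 48 stitches.

12 in = 12 × 2.54 = 30.48 cm.
11 / 7.5 = 1.467 sts/cm.
30.48 × 1.467 = 44.70 sts.
→ 48.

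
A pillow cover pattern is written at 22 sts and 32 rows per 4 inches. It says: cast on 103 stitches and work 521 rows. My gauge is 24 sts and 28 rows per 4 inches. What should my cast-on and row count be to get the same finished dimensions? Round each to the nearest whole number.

Cast on 112 stitches; work 456 rows.

Stitches: 103 × 24/22 = 112.36 → 112.
Rows: 521 × 28/32 = 455.88 → 456.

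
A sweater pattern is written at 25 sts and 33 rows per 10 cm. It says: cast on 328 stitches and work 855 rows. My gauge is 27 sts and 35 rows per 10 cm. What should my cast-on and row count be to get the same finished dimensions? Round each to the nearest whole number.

Cast on 354 stitches; work 907 rows.

Stitches: 328 × 27/25 = 354.24 → 354.
Rows: 855 × 35/33 = 906.82 → 907.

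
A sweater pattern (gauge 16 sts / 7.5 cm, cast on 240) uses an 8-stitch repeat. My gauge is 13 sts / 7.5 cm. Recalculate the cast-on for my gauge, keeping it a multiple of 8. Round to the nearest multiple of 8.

240 × 13 / 16 = 195.00.
Nearest multiple of 8: 192.

Cast on 192 stitches.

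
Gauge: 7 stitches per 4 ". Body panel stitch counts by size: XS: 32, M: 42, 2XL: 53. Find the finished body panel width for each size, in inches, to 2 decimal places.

7/4 = 1.75 sts per in.
XS: 32 / 1.75 = 18.286 → 18.29 in.
M: 42 / 1.75 = 24.000 → 24.00 in.
2XL: 53 / 1.75 = 30.286 → 30.29 in.

XS 18.29 inches; M 24.00 inches; 2XL 30.29 inches.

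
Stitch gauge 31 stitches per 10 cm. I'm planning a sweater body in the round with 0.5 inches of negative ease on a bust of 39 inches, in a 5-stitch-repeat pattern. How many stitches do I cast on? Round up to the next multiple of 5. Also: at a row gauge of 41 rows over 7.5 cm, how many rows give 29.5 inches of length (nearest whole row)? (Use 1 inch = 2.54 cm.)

Finished = 39 − 0.5 = 38.5 inches.
38.5 inches × 2.54 = 97.79 cm.
31/10 = 3.1 sts per cm; 97.79 × 3.1 = 303.15 sts.
Next multiple of 5 → 305.
29.5 inches = 74.93 cm; × 5.467 = 409.62 → 410 rows.

Cast on 305 stitches; work 410 rows.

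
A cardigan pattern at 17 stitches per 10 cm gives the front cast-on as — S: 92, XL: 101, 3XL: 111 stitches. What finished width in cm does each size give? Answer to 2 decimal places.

17/10 = 1.7 sts per cm.
S: 92 / 1.7 = 54.118 → 54.12 cm.
XL: 101 / 1.7 = 59.412 → 59.41 cm.
3XL: 111 / 1.7 = 65.294 → 65.29 cm.

S 54.12 cm; XL 59.41 cm; 3XL 65.29 cm.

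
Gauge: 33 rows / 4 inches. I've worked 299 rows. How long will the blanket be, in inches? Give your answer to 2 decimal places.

33 rows / 4 inch = 8.25 rows per inch.
299 / 8.25 = 36.242 inches.

36.24 inches.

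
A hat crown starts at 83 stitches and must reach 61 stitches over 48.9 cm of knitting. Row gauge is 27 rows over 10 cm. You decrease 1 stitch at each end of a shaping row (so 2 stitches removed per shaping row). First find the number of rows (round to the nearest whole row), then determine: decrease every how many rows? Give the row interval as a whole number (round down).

Rows = 48.9 × 2.7 = 132.0 → 132 rows.
Stitches to remove: 22 → 11 shaping rows (at 2 st each).
132 / 11 = 12.00 → every 12 rows.

Decrease every 12th row.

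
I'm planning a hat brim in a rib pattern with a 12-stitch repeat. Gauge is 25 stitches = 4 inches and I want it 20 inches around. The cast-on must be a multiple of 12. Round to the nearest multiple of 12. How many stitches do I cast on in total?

25 / 4 = 6.25 sts per inch.
20 × 6.25 = 125.00 sts.
Nearest multiple of 12: 120.

120 stitches.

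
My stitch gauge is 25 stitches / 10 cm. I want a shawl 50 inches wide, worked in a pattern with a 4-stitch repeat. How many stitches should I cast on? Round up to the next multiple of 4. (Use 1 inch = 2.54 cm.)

Cast on 320 stitches.

50 in = 50 × 2.54 = 127.00 cm.
25 / 10 = 2.5 sts/cm.
127.00 × 2.5 = 317.50 sts.
→ 320.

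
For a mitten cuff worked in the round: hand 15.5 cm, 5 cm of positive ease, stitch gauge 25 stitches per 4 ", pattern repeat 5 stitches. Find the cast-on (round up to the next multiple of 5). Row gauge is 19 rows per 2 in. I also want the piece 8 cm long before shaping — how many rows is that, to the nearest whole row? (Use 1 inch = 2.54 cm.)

Cast on 55 stitches; work 30 rows.

Finished = 15.5 + 5 = 20.5 cm.
20.5 cm × 1/2.54 = 8.07 inches.
25/4 = 6.25 sts per in; 8.07 × 6.25 = 50.44 sts.
Next multiple of 5 → 55.
8 cm = 3.15 inches; × 9.5 = 29.92 → 30 rows.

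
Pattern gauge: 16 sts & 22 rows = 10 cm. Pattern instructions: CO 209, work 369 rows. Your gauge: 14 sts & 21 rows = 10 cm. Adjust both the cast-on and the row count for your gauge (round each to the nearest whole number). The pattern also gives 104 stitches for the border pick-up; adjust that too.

Cast on 183 stitches; work 352 rows; border pick-up 91 stitches.

Stitches: 209 × 14/16 = 182.88 → 183.
Rows: 369 × 21/22 = 352.23 → 352.
border pick-up: 104 × 14/16 = 91.00 → 91.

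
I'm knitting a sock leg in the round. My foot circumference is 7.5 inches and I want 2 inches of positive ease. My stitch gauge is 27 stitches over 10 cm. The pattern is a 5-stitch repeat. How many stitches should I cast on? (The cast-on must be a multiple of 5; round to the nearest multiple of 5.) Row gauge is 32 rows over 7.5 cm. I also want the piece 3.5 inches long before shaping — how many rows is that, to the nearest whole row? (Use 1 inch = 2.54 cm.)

Cast on 65 stitches; work 38 rows.

Finished = 7.5 + 2 = 9.5 inches.
9.5 inches × 2.54 = 24.13 cm.
27/10 = 2.7 sts per cm; 24.13 × 2.7 = 65.15 sts.
Nearest multiple of 5 → 65.
3.5 inches = 8.89 cm; × 4.267 = 37.93 → 38 rows.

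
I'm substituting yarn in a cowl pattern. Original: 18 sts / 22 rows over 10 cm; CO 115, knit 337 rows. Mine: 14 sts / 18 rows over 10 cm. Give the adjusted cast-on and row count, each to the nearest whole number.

Stitches: 115 × 14/18 = 89.44 → 89.
Rows: 337 × 18/22 = 275.73 → 276.

Cast on 89 stitches; work 276 rows.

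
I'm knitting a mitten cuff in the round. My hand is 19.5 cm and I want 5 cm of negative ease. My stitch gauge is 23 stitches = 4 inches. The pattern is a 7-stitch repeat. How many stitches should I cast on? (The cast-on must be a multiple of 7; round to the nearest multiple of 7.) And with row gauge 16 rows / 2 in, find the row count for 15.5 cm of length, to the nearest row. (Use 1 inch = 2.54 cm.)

Finished = 19.5 − 5 = 14.5 cm.
14.5 cm × 1/2.54 = 5.71 inches.
23/4 = 5.75 sts per in; 5.71 × 5.75 = 32.82 sts.
Nearest multiple of 7 → 35.
15.5 cm = 6.10 inches; × 8 = 48.82 → 49 rows.

Cast on 35 stitches; work 49 rows.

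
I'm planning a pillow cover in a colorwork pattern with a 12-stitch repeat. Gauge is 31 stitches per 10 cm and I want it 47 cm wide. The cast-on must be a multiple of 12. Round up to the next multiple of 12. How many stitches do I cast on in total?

156 stitches.

31 / 10 = 3.1 sts per cm.
47 × 3.1 = 145.70 sts.
Next multiple of 12: 156.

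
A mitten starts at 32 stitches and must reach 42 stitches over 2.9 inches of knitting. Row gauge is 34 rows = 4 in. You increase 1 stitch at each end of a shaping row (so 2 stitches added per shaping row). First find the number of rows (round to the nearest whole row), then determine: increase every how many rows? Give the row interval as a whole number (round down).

Increase every 5th row.

Rows = 2.9 × 8.5 = 24.6 → 25 rows.
Stitches to add: 10 → 5 shaping rows (at 2 st each).
25 / 5 = 5.00 → every 5 rows.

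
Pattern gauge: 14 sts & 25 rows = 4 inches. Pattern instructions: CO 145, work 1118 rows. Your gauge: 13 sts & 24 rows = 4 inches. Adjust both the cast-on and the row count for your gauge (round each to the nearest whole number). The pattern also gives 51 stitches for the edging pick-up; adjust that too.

Cast on 135 stitches; work 1073 rows; edging pick-up 47 stitches.

Stitches: 145 × 13/14 = 134.64 → 135.
Rows: 1118 × 24/25 = 1073.28 → 1073.
edging pick-up: 51 × 13/14 = 47.36 → 47.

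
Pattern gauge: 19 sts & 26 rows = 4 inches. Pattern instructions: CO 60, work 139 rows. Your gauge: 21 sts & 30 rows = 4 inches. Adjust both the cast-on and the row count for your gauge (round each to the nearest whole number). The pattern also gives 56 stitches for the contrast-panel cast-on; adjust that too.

Cast on 66 stitches; work 160 rows; contrast-panel cast-on 62 stitches.

Stitches: 60 × 21/19 = 66.32 → 66.
Rows: 139 × 30/26 = 160.38 → 160.
contrast-panel cast-on: 56 × 21/19 = 61.89 → 62.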